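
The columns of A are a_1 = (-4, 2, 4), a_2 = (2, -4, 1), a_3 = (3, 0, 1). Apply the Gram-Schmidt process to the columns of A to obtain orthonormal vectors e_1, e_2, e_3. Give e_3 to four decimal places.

e_3 = (0.7276, 0.4851, 0.4851)

e_1 = a_1/‖a_1‖ = (-4, 2, 4)/6.0000 = (-0.6667, 0.3333, 0.6667).
r_{12} = e_1·a_2 = -2.0000.
u_2 = a_2 + 2.0000·e_1 = (0.6667, -3.3333, 2.3333).
‖u_2‖ = 4.1231, so e_2 = (0.1617, -0.8085, 0.5659).
r_{13} = e_1·a_3 = -1.3333; r_{23} = e_2·a_3 = 1.0510.
u_3 = a_3 + 1.3333·e_1 − 1.0510·e_2 = (1.9412, 1.2941, 1.2941).
‖u_3‖ = 2.6679, so e_3 = (0.7276, 0.4851, 0.4851).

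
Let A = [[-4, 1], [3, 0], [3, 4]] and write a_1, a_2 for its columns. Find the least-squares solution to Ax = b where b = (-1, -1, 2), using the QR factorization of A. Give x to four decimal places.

a_1 = (-4, 3, 3); ‖a_1‖ = 5.8310, so e_1 = (-0.6860, 0.5145, 0.5145).
e_1·a_2 = (-0.6860)·1 + 0.5145·0 + 0.5145·4 = 1.3720.
u_2 = a_2 − 1.3720·e_1 = (1.9412, -0.7059, 3.2941).
‖u_2‖ = 3.8881, so e_2 = (0.4993, -0.1815, 0.8472).
Qᵀb = (1.2005, 1.3767).
Back-substitute: x_2 = 1.3767/3.8881 = 0.3541.
x_1 = (1.2005 − 1.3720·0.3541)/5.8310 = 0.1226.

x = (0.1226, 0.3541)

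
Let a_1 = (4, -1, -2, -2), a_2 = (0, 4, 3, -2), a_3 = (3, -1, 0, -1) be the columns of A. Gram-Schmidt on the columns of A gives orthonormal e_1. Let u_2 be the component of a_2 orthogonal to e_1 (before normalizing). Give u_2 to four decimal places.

a_1 = (4, -1, -2, -2); ‖a_1‖ = 5.0000, so e_1 = (0.8000, -0.2000, -0.4000, -0.4000).
e_1·a_2 = 0.8000·0 + (-0.2000)·4 + (-0.4000)·3 + (-0.4000)·(-2) = -1.2000.
u_2 = a_2 + 1.2000·e_1 = (0.9600, 3.7600, 2.5200, -2.4800).

u_2 = (0.9600, 3.7600, 2.5200, -2.4800)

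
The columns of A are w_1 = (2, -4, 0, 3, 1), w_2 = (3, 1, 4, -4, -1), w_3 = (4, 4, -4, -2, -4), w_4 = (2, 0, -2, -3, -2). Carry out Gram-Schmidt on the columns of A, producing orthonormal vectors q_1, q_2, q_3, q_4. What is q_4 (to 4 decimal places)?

q_4 = (-0.1845, -0.6071, -0.3906, -0.6634, -0.0694)

w_1 = (2, -4, 0, 3, 1); ‖w_1‖ = 5.4772, so q_1 = (0.3651, -0.7303, 0.0000, 0.5477, 0.1826).
q_1·w_2 = 0.3651·3 + (-0.7303)·1 + 0.0000·4 + 0.5477·(-4) + 0.1826·(-1) = -2.0083.
u_2 = w_2 + 2.0083·q_1 = (3.7333, -0.4667, 4.0000, -2.9000, -0.6333).
‖u_2‖ = 6.2423, so q_2 = (0.5981, -0.0748, 0.6408, -0.4646, -0.1015).
q_1·w_3 = 0.3651·4 + (-0.7303)·4 + 0.0000·(-4) + 0.5477·(-2) + 0.1826·(-4) = -3.2863; q_2·w_3 = 0.5981·4 + (-0.0748)·4 + 0.6408·(-4) + (-0.4646)·(-2) + (-0.1015)·(-4) = 0.8651.
u_3 = w_3 + 3.2863·q_1 − 0.8651·q_2 = (4.6826, 1.6647, -4.5543, 0.2019, -3.3122).
‖u_3‖ = 7.5134, so q_3 = (0.6232, 0.2216, -0.6062, 0.0269, -0.4408).
q_1·w_4 = 0.3651·2 + (-0.7303)·0 + 0.0000·(-2) + 0.5477·(-3) + 0.1826·(-2) = -1.2780; q_2·w_4 = 0.5981·2 + (-0.0748)·0 + 0.6408·(-2) + (-0.4646)·(-3) + (-0.1015)·(-2) = 1.5112; q_3·w_4 = 0.6232·2 + 0.2216·0 + (-0.6062)·(-2) + 0.0269·(-3) + (-0.4408)·(-2) = 3.2599.
u_4 = w_4 + 1.2780·q_1 − 1.5112·q_2 − 3.2599·q_3 = (-0.4688, -1.5426, -0.9924, -1.6855, -0.1763).
‖u_4‖ = 2.5409, so q_4 = (-0.1845, -0.6071, -0.3906, -0.6634, -0.0694).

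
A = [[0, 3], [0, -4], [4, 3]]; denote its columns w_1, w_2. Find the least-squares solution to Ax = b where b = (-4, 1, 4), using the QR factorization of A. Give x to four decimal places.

q_1 = w_1/‖w_1‖ = (0, 0, 4)/4.0000 = (0.0000, 0.0000, 1.0000).
r_{12} = q_1·w_2 = 3.0000.
u_2 = w_2 − 3.0000·q_1 = (3.0000, -4.0000, 0.0000).
‖u_2‖ = 5.0000, so q_2 = (0.6000, -0.8000, 0.0000).
Qᵀb = (4.0000, -3.2000).
Back-substitute: x_2 = -3.2000/5.0000 = -0.6400.
x_1 = (4.0000 − 3.0000·(-0.6400))/4.0000 = 1.4800.

x = (1.4800, -0.6400)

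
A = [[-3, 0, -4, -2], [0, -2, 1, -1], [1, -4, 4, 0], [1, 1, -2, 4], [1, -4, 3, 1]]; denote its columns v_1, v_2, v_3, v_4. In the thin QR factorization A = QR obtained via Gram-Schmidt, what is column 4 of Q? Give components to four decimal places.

e_1 = v_1/‖v_1‖ = (-3, 0, 1, 1, 1)/3.4641 = (-0.8660, 0.0000, 0.2887, 0.2887, 0.2887).
r_{12} = e_1·v_2 = -2.0207.
u_2 = v_2 + 2.0207·e_1 = (-1.7500, -2.0000, -3.4167, 1.5833, -3.4167).
‖u_2‖ = 5.7373, so e_2 = (-0.3050, -0.3486, -0.5955, 0.2760, -0.5955).
r_{13} = e_1·v_3 = 4.9075; r_{23} = e_2·v_3 = -3.8491.
u_3 = v_3 − 4.9075·e_1 + 3.8491·e_2 = (-0.9241, -0.3418, 0.2911, -2.3544, -0.7089).
‖u_3‖ = 2.6648, so e_3 = (-0.3468, -0.1283, 0.1093, -0.8835, -0.2660).
r_{14} = e_1·v_4 = 3.1754; r_{24} = e_2·v_4 = 1.4670; r_{34} = e_3·v_4 = -2.9783.
u_4 = v_4 − 3.1754·e_1 − 1.4670·e_2 + 2.9783·e_3 = (0.1647, -0.8706, 0.2824, 0.0471, 0.1647).
‖u_4‖ = 0.9456, so e_4 = (0.1742, -0.9207, 0.2986, 0.0498, 0.1742).

e_4 = (0.1742, -0.9207, 0.2986, 0.0498, 0.1742)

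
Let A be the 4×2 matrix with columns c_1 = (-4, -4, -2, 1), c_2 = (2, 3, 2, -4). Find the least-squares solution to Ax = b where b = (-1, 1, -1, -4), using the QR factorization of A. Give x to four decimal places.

c_1 = (-4, -4, -2, 1); ‖c_1‖ = 6.0828, so e_1 = (-0.6576, -0.6576, -0.3288, 0.1644).
e_1·c_2 = (-0.6576)·2 + (-0.6576)·3 + (-0.3288)·2 + 0.1644·(-4) = -4.6032.
u_2 = c_2 + 4.6032·e_1 = (-1.0270, -0.0270, 0.4865, -3.2432).
‖u_2‖ = 3.4367, so e_2 = (-0.2988, -0.0079, 0.1416, -0.9437).
Qᵀb = (-0.3288, 3.9243).
Back-substitute: x_2 = 3.9243/3.4367 = 1.1419.
x_1 = (-0.3288 + 4.6032·1.1419)/6.0828 = 0.8101.

x = (0.8101, 1.1419)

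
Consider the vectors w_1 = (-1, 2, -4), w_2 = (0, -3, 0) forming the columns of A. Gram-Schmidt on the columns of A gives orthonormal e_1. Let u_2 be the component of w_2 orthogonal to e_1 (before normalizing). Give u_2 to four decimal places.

w_1 = (-1, 2, -4); ‖w_1‖ = 4.5826, so e_1 = (-0.2182, 0.4364, -0.8729).
e_1·w_2 = (-0.2182)·0 + 0.4364·(-3) + (-0.8729)·0 = -1.3093.
u_2 = w_2 + 1.3093·e_1 = (-0.2857, -2.4286, -1.1429).

u_2 = (-0.2857, -2.4286, -1.1429)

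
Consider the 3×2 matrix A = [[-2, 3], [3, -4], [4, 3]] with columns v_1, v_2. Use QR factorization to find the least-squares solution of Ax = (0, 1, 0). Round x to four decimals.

v_1 = (-2, 3, 4); ‖v_1‖ = 5.3852, so e_1 = (-0.3714, 0.5571, 0.7428).
e_1·v_2 = (-0.3714)·3 + 0.5571·(-4) + 0.7428·3 = -1.1142.
u_2 = v_2 + 1.1142·e_1 = (2.5862, -3.3793, 3.8276).
‖u_2‖ = 5.7235, so e_2 = (0.4519, -0.5904, 0.6687).
Qᵀb = (0.5571, -0.5904).
Back-substitute: x_2 = -0.5904/5.7235 = -0.1032.
x_1 = (0.5571 + 1.1142·(-0.1032))/5.3852 = 0.0821.

x = (0.0821, -0.1032)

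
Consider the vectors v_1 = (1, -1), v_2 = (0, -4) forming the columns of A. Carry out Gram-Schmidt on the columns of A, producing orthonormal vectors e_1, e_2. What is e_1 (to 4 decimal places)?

e_1 = (0.7071, -0.7071)

v_1 = (1, -1); ‖v_1‖ = 1.4142, so e_1 = (0.7071, -0.7071).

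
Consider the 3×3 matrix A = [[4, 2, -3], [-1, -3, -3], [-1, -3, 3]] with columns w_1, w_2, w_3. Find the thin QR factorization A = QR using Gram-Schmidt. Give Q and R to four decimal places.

Q = [[0.9428, -0.3333, 0.0000], [-0.2357, -0.6667, -0.7071], [-0.2357, -0.6667, 0.7071]], R = [[4.2426, 3.2998, -2.8284], [0.0000, 3.3333, 1.0000], [0.0000, 0.0000, 4.2426]]

w_1 = (4, -1, -1); ‖w_1‖ = 4.2426, so q_1 = (0.9428, -0.2357, -0.2357).
q_1·w_2 = 0.9428·2 + (-0.2357)·(-3) + (-0.2357)·(-3) = 3.2998.
u_2 = w_2 − 3.2998·q_1 = (-1.1111, -2.2222, -2.2222).
‖u_2‖ = 3.3333, so q_2 = (-0.3333, -0.6667, -0.6667).
q_1·w_3 = 0.9428·(-3) + (-0.2357)·(-3) + (-0.2357)·3 = -2.8284; q_2·w_3 = (-0.3333)·(-3) + (-0.6667)·(-3) + (-0.6667)·3 = 1.0000.
u_3 = w_3 + 2.8284·q_1 − 1.0000·q_2 = (0.0000, -3.0000, 3.0000).
‖u_3‖ = 4.2426, so q_3 = (0.0000, -0.7071, 0.7071).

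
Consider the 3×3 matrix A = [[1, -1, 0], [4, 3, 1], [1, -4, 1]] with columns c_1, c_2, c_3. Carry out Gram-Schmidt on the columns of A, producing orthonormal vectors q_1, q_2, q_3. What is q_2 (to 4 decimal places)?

c_1 = (1, 4, 1); ‖c_1‖ = 4.2426, so q_1 = (0.2357, 0.9428, 0.2357).
q_1·c_2 = 0.2357·(-1) + 0.9428·3 + 0.2357·(-4) = 1.6499.
u_2 = c_2 − 1.6499·q_1 = (-1.3889, 1.4444, -4.3889).
‖u_2‖ = 4.8247, so q_2 = (-0.2879, 0.2994, -0.9097).

q_2 = (-0.2879, 0.2994, -0.9097)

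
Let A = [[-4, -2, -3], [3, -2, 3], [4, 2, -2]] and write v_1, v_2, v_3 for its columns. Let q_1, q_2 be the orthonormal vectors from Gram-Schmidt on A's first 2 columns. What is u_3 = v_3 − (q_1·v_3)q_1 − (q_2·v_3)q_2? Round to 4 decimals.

u_3 = (-2.5000, 0.0000, -2.5000)

q_1 = v_1/‖v_1‖ = (-4, 3, 4)/6.4031 = (-0.6247, 0.4685, 0.6247).
r_{12} = q_1·v_2 = 1.5617.
u_2 = v_2 − 1.5617·q_1 = (-1.0244, -2.7317, 1.0244).
‖u_2‖ = 3.0921, so q_2 = (-0.3313, -0.8835, 0.3313).
r_{13} = q_1·v_3 = 2.0303; r_{23} = q_2·v_3 = -2.3191.
u_3 = v_3 − 2.0303·q_1 + 2.3191·q_2 = (-2.5000, 0.0000, -2.5000).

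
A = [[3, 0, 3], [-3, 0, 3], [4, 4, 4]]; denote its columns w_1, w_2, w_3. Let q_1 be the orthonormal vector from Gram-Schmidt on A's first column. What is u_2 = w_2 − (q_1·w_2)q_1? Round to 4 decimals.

w_1 = (3, -3, 4); ‖w_1‖ = 5.8310, so q_1 = (0.5145, -0.5145, 0.6860).
q_1·w_2 = 0.5145·0 + (-0.5145)·0 + 0.6860·4 = 2.7440.
u_2 = w_2 − 2.7440·q_1 = (-1.4118, 1.4118, 2.1176).

u_2 = (-1.4118, 1.4118, 2.1176)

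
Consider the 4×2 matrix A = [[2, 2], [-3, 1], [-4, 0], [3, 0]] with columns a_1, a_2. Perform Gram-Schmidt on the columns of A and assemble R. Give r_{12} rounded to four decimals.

a_1 = (2, -3, -4, 3); ‖a_1‖ = 6.1644, so q_1 = (0.3244, -0.4867, -0.6489, 0.4867).
r_{12} = q_1·a_2 = 0.1622.

r_{12} = 0.1622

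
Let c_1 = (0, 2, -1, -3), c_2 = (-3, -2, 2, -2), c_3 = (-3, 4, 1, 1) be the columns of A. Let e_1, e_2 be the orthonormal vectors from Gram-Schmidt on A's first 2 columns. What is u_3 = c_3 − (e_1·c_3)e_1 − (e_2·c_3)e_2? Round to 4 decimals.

u_3 = (-2.8571, 3.5238, 1.1905, 1.9524)

c_1 = (0, 2, -1, -3); ‖c_1‖ = 3.7417, so e_1 = (0.0000, 0.5345, -0.2673, -0.8018).
e_1·c_2 = 0.0000·(-3) + 0.5345·(-2) + (-0.2673)·2 + (-0.8018)·(-2) = 0.0000.
u_2 = c_2 + 0.0000·e_1 = (-3.0000, -2.0000, 2.0000, -2.0000).
‖u_2‖ = 4.5826, so e_2 = (-0.6547, -0.4364, 0.4364, -0.4364).
e_1·c_3 = 0.0000·(-3) + 0.5345·4 + (-0.2673)·1 + (-0.8018)·1 = 1.0690; e_2·c_3 = (-0.6547)·(-3) + (-0.4364)·4 + 0.4364·1 + (-0.4364)·1 = 0.2182.
u_3 = c_3 − 1.0690·e_1 − 0.2182·e_2 = (-2.8571, 3.5238, 1.1905, 1.9524).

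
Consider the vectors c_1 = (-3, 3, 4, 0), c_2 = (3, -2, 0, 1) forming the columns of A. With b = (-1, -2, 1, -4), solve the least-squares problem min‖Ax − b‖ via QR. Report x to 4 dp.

x = (-0.1235, -0.3466)

c_1 = (-3, 3, 4, 0); ‖c_1‖ = 5.8310, so q_1 = (-0.5145, 0.5145, 0.6860, 0.0000).
q_1·c_2 = (-0.5145)·3 + 0.5145·(-2) + 0.6860·0 + 0.0000·1 = -2.5725.
u_2 = c_2 + 2.5725·q_1 = (1.6765, -0.6765, 1.7647, 1.0000).
‖u_2‖ = 2.7170, so q_2 = (0.6170, -0.2490, 0.6495, 0.3680).
Qᵀb = (0.1715, -0.9418).
Back-substitute: x_2 = -0.9418/2.7170 = -0.3466.
x_1 = (0.1715 + 2.5725·(-0.3466))/5.8310 = -0.1235.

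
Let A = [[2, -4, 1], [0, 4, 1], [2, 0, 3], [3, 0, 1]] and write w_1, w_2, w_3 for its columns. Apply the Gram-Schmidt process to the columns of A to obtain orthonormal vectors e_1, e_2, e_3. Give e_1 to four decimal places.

e_1 = (0.4851, 0.0000, 0.4851, 0.7276)

e_1 = w_1/‖w_1‖ = (2, 0, 2, 3)/4.1231 = (0.4851, 0.0000, 0.4851, 0.7276).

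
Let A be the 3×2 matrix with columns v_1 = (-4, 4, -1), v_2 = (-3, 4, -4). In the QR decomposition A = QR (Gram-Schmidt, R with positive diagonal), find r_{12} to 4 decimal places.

r_{12} = 5.5705

v_1 = (-4, 4, -1); ‖v_1‖ = 5.7446, so q_1 = (-0.6963, 0.6963, -0.1741).
r_{12} = q_1·v_2 = 5.5705.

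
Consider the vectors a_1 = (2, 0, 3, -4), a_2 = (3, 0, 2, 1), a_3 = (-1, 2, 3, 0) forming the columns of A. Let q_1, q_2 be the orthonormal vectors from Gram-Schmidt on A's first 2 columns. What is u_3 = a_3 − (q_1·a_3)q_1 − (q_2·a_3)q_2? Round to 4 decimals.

u_3 = (-1.7047, 2.0000, 2.1696, 0.7749)

q_1 = a_1/‖a_1‖ = (2, 0, 3, -4)/5.3852 = (0.3714, 0.0000, 0.5571, -0.7428).
r_{12} = q_1·a_2 = 1.4856.
u_2 = a_2 − 1.4856·q_1 = (2.4483, 0.0000, 1.1724, 2.1034).
‖u_2‖ = 3.4341, so q_2 = (0.7129, 0.0000, 0.3414, 0.6125).
r_{13} = q_1·a_3 = 1.2999; r_{23} = q_2·a_3 = 0.3113.
u_3 = a_3 − 1.2999·q_1 − 0.3113·q_2 = (-1.7047, 2.0000, 2.1696, 0.7749).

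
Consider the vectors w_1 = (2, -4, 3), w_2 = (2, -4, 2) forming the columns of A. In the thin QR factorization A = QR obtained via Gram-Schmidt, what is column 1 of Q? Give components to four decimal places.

w_1 = (2, -4, 3); ‖w_1‖ = 5.3852, so q_1 = (0.3714, -0.7428, 0.5571).

q_1 = (0.3714, -0.7428, 0.5571)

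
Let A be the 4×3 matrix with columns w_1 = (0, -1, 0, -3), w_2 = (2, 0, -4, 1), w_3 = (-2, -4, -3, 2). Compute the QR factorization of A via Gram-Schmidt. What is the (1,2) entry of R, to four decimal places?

w_1 = (0, -1, 0, -3); ‖w_1‖ = 3.1623, so q_1 = (0.0000, -0.3162, 0.0000, -0.9487).
r_{12} = q_1·w_2 = -0.9487.

r_{12} = -0.9487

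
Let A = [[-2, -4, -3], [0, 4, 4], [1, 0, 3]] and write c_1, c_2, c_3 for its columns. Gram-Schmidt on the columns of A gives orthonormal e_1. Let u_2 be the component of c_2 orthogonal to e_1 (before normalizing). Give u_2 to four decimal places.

u_2 = (-0.8000, 4.0000, -1.6000)

e_1 = c_1/‖c_1‖ = (-2, 0, 1)/2.2361 = (-0.8944, 0.0000, 0.4472).
r_{12} = e_1·c_2 = 3.5777.
u_2 = c_2 − 3.5777·e_1 = (-0.8000, 4.0000, -1.6000).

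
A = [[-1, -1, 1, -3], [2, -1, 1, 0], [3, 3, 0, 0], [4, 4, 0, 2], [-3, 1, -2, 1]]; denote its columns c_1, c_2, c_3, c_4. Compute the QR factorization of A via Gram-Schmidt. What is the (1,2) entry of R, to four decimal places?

r_{12} = 3.3627

c_1 = (-1, 2, 3, 4, -3); ‖c_1‖ = 6.2450, so e_1 = (-0.1601, 0.3203, 0.4804, 0.6405, -0.4804).
r_{12} = e_1·c_2 = 3.3627.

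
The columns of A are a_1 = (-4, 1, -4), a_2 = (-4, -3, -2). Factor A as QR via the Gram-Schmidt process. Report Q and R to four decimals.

Q = [[-0.6963, -0.3678], [0.1741, -0.9196], [-0.6963, 0.1379]], R = [[5.7446, 3.6556], [0.0000, 3.9543]]

a_1 = (-4, 1, -4); ‖a_1‖ = 5.7446, so q_1 = (-0.6963, 0.1741, -0.6963).
q_1·a_2 = (-0.6963)·(-4) + 0.1741·(-3) + (-0.6963)·(-2) = 3.6556.
u_2 = a_2 − 3.6556·q_1 = (-1.4545, -3.6364, 0.5455).
‖u_2‖ = 3.9543, so q_2 = (-0.3678, -0.9196, 0.1379).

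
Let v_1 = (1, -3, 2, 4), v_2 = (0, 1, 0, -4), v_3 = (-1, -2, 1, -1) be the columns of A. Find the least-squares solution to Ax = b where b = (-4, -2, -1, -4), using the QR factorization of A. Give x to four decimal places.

x = (-1.6107, -1.2860, 2.6292)

v_1 = (1, -3, 2, 4); ‖v_1‖ = 5.4772, so e_1 = (0.1826, -0.5477, 0.3651, 0.7303).
e_1·v_2 = 0.1826·0 + (-0.5477)·1 + 0.3651·0 + 0.7303·(-4) = -3.4689.
u_2 = v_2 + 3.4689·e_1 = (0.6333, -0.9000, 1.2667, -1.4667).
‖u_2‖ = 2.2286, so e_2 = (0.2842, -0.4038, 0.5684, -0.6581).
e_1·v_3 = 0.1826·(-1) + (-0.5477)·(-2) + 0.3651·1 + 0.7303·(-1) = 0.5477; e_2·v_3 = 0.2842·(-1) + (-0.4038)·(-2) + 0.5684·1 + (-0.6581)·(-1) = 1.7500.
u_3 = v_3 − 0.5477·e_1 − 1.7500·e_2 = (-1.5973, -0.9933, -0.1946, -0.2483).
‖u_3‖ = 1.9072, so e_3 = (-0.8375, -0.5208, -0.1020, -0.1302).
Qᵀb = (-2.9212, 1.7350, 5.0144).
Back-substitute: x_3 = 5.0144/1.9072 = 2.6292.
x_2 = (1.7350 − 1.7500·2.6292)/2.2286 = -1.2860.
x_1 = (-2.9212 + 3.4689·(-1.2860) − 0.5477·2.6292)/5.4772 = -1.6107.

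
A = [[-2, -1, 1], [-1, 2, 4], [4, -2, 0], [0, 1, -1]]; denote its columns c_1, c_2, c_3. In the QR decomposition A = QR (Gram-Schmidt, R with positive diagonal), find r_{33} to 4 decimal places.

r_{33} = 3.7817

e_1 = c_1/‖c_1‖ = (-2, -1, 4, 0)/4.5826 = (-0.4364, -0.2182, 0.8729, 0.0000).
r_{12} = e_1·c_2 = -1.7457.
u_2 = c_2 + 1.7457·e_1 = (-1.7619, 1.6190, -0.4762, 1.0000).
‖u_2‖ = 2.6367, so e_2 = (-0.6682, 0.6140, -0.1806, 0.3793).
r_{13} = e_1·c_3 = -1.3093; r_{23} = e_2·c_3 = 1.4087.
u_3 = c_3 + 1.3093·e_1 − 1.4087·e_2 = (1.3699, 2.8493, 1.3973, -1.5342).
r_{33} = ‖u_3‖ = 3.7817.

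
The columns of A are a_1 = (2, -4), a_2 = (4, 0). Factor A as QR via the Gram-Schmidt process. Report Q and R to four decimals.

Q = [[0.4472, 0.8944], [-0.8944, 0.4472]], R = [[4.4721, 1.7889], [0.0000, 3.5777]]

e_1 = a_1/‖a_1‖ = (2, -4)/4.4721 = (0.4472, -0.8944).
r_{12} = e_1·a_2 = 1.7889.
u_2 = a_2 − 1.7889·e_1 = (3.2000, 1.6000).
‖u_2‖ = 3.5777, so e_2 = (0.8944, 0.4472).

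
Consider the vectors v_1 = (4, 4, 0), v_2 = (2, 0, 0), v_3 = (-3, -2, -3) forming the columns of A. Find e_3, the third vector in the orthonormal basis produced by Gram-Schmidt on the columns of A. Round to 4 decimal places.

v_1 = (4, 4, 0); ‖v_1‖ = 5.6569, so e_1 = (0.7071, 0.7071, 0.0000).
e_1·v_2 = 0.7071·2 + 0.7071·0 + 0.0000·0 = 1.4142.
u_2 = v_2 − 1.4142·e_1 = (1.0000, -1.0000, 0.0000).
‖u_2‖ = 1.4142, so e_2 = (0.7071, -0.7071, 0.0000).
e_1·v_3 = 0.7071·(-3) + 0.7071·(-2) + 0.0000·(-3) = -3.5355; e_2·v_3 = 0.7071·(-3) + (-0.7071)·(-2) + 0.0000·(-3) = -0.7071.
u_3 = v_3 + 3.5355·e_1 + 0.7071·e_2 = (0.0000, 0.0000, -3.0000).
‖u_3‖ = 3.0000, so e_3 = (0.0000, 0.0000, -1.0000).

e_3 = (0.0000, 0.0000, -1.0000)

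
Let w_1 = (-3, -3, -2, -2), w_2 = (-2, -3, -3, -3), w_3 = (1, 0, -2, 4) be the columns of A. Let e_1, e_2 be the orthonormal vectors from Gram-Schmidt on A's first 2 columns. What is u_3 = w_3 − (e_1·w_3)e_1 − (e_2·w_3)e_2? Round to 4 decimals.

u_3 = (0.4675, -0.7792, -2.7662, 3.2338)

w_1 = (-3, -3, -2, -2); ‖w_1‖ = 5.0990, so e_1 = (-0.5883, -0.5883, -0.3922, -0.3922).
e_1·w_2 = (-0.5883)·(-2) + (-0.5883)·(-3) + (-0.3922)·(-3) + (-0.3922)·(-3) = 5.2951.
u_2 = w_2 − 5.2951·e_1 = (1.1154, 0.1154, -0.9231, -0.9231).
‖u_2‖ = 1.7209, so e_2 = (0.6481, 0.0670, -0.5364, -0.5364).
e_1·w_3 = (-0.5883)·1 + (-0.5883)·0 + (-0.3922)·(-2) + (-0.3922)·4 = -1.3728; e_2·w_3 = 0.6481·1 + 0.0670·0 + (-0.5364)·(-2) + (-0.5364)·4 = -0.4246.
u_3 = w_3 + 1.3728·e_1 + 0.4246·e_2 = (0.4675, -0.7792, -2.7662, 3.2338).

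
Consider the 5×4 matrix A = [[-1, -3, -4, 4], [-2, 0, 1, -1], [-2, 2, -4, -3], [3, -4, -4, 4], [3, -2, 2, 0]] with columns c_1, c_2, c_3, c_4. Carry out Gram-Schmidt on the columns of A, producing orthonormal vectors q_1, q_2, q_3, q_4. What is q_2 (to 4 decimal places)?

q_2 = (-0.8359, -0.3177, 0.1338, -0.4263, 0.0251)

c_1 = (-1, -2, -2, 3, 3); ‖c_1‖ = 5.1962, so q_1 = (-0.1925, -0.3849, -0.3849, 0.5774, 0.5774).
q_1·c_2 = (-0.1925)·(-3) + (-0.3849)·0 + (-0.3849)·2 + 0.5774·(-4) + 0.5774·(-2) = -3.6566.
u_2 = c_2 + 3.6566·q_1 = (-3.7037, -1.4074, 0.5926, -1.8889, 0.1111).
‖u_2‖ = 4.4305, so q_2 = (-0.8359, -0.3177, 0.1338, -0.4263, 0.0251).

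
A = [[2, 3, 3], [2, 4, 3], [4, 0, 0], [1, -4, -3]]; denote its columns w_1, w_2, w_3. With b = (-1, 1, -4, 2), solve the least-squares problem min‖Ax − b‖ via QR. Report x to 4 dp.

w_1 = (2, 2, 4, 1); ‖w_1‖ = 5.0000, so e_1 = (0.4000, 0.4000, 0.8000, 0.2000).
e_1·w_2 = 0.4000·3 + 0.4000·4 + 0.8000·0 + 0.2000·(-4) = 2.0000.
u_2 = w_2 − 2.0000·e_1 = (2.2000, 3.2000, -1.6000, -4.4000).
‖u_2‖ = 6.0828, so e_2 = (0.3617, 0.5261, -0.2630, -0.7234).
e_1·w_3 = 0.4000·3 + 0.4000·3 + 0.8000·0 + 0.2000·(-3) = 1.8000; e_2·w_3 = 0.3617·3 + 0.5261·3 + (-0.2630)·0 + (-0.7234)·(-3) = 4.8333.
u_3 = w_3 − 1.8000·e_1 − 4.8333·e_2 = (0.5319, -0.2627, -0.1686, 0.1362).
‖u_3‖ = 0.6316, so e_3 = (0.8421, -0.4159, -0.2670, 0.2157).
Qᵀb = (-2.8000, -0.2302, 0.2413).
Back-substitute: x_3 = 0.2413/0.6316 = 0.3821.
x_2 = (-0.2302 − 4.8333·0.3821)/6.0828 = -0.3415.
x_1 = (-2.8000 − 2.0000·(-0.3415) − 1.8000·0.3821)/5.0000 = -0.5610.

x = (-0.5610, -0.3415, 0.3821)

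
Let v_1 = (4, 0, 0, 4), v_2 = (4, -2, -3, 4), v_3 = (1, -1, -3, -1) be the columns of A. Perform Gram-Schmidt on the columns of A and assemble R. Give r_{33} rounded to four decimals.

q_1 = v_1/‖v_1‖ = (4, 0, 0, 4)/5.6569 = (0.7071, 0.0000, 0.0000, 0.7071).
r_{12} = q_1·v_2 = 5.6569.
u_2 = v_2 − 5.6569·q_1 = (0.0000, -2.0000, -3.0000, 0.0000).
‖u_2‖ = 3.6056, so q_2 = (0.0000, -0.5547, -0.8321, 0.0000).
r_{13} = q_1·v_3 = 0.0000; r_{23} = q_2·v_3 = 3.0509.
u_3 = v_3 + 0.0000·q_1 − 3.0509·q_2 = (1.0000, 0.6923, -0.4615, -1.0000).
r_{33} = ‖u_3‖ = 1.6408.

r_{33} = 1.6408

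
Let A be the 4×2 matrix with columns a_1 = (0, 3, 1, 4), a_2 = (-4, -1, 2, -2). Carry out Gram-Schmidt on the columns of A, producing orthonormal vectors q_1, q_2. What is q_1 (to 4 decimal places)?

a_1 = (0, 3, 1, 4); ‖a_1‖ = 5.0990, so q_1 = (0.0000, 0.5883, 0.1961, 0.7845).

q_1 = (0.0000, 0.5883, 0.1961, 0.7845)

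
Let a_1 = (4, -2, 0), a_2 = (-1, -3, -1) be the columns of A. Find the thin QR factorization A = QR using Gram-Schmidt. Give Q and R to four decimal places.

Q = [[0.8944, -0.4260], [-0.4472, -0.8520], [0.0000, -0.3043]], R = [[4.4721, 0.4472], [0.0000, 3.2863]]

e_1 = a_1/‖a_1‖ = (4, -2, 0)/4.4721 = (0.8944, -0.4472, 0.0000).
r_{12} = e_1·a_2 = 0.4472.
u_2 = a_2 − 0.4472·e_1 = (-1.4000, -2.8000, -1.0000).
‖u_2‖ = 3.2863, so e_2 = (-0.4260, -0.8520, -0.3043).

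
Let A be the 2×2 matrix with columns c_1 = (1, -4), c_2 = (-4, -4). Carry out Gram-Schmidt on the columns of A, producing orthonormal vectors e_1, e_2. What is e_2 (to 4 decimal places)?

c_1 = (1, -4); ‖c_1‖ = 4.1231, so e_1 = (0.2425, -0.9701).
e_1·c_2 = 0.2425·(-4) + (-0.9701)·(-4) = 2.9104.
u_2 = c_2 − 2.9104·e_1 = (-4.7059, -1.1765).
‖u_2‖ = 4.8507, so e_2 = (-0.9701, -0.2425).

e_2 = (-0.9701, -0.2425)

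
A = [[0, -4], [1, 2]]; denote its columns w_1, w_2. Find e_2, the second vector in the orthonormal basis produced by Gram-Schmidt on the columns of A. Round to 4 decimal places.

e_2 = (-1.0000, 0.0000)

e_1 = w_1/‖w_1‖ = (0, 1)/1.0000 = (0.0000, 1.0000).
r_{12} = e_1·w_2 = 2.0000.
u_2 = w_2 − 2.0000·e_1 = (-4.0000, 0.0000).
‖u_2‖ = 4.0000, so e_2 = (-1.0000, 0.0000).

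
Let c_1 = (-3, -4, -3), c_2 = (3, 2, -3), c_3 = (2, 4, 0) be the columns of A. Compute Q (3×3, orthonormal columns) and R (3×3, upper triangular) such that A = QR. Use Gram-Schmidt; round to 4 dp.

e_1 = c_1/‖c_1‖ = (-3, -4, -3)/5.8310 = (-0.5145, -0.6860, -0.5145).
r_{12} = e_1·c_2 = -1.3720.
u_2 = c_2 + 1.3720·e_1 = (2.2941, 1.0588, -3.7059).
‖u_2‖ = 4.4853, so e_2 = (0.5115, 0.2361, -0.8262).
r_{13} = e_1·c_3 = -3.7730; r_{23} = e_2·c_3 = 1.9672.
u_3 = c_3 + 3.7730·e_1 − 1.9672·e_2 = (-0.9474, 0.9474, -0.3158).
‖u_3‖ = 1.3765, so e_3 = (-0.6882, 0.6882, -0.2294).

Q = [[-0.5145, 0.5115, -0.6882], [-0.6860, 0.2361, 0.6882], [-0.5145, -0.8262, -0.2294]], R = [[5.8310, -1.3720, -3.7730], [0.0000, 4.4853, 1.9672], [0.0000, 0.0000, 1.3765]]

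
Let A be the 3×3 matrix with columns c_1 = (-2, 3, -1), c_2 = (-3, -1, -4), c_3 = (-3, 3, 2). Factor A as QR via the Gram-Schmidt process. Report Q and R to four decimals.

Q = [[-0.5345, -0.4216, -0.7325], [0.8018, -0.5270, -0.2817], [-0.2673, -0.7379, 0.6198]], R = [[3.7417, 1.8708, 3.4744], [0.0000, 4.7434, -1.7920], [0.0000, 0.0000, 2.5918]]

c_1 = (-2, 3, -1); ‖c_1‖ = 3.7417, so q_1 = (-0.5345, 0.8018, -0.2673).
q_1·c_2 = (-0.5345)·(-3) + 0.8018·(-1) + (-0.2673)·(-4) = 1.8708.
u_2 = c_2 − 1.8708·q_1 = (-2.0000, -2.5000, -3.5000).
‖u_2‖ = 4.7434, so q_2 = (-0.4216, -0.5270, -0.7379).
q_1·c_3 = (-0.5345)·(-3) + 0.8018·3 + (-0.2673)·2 = 3.4744; q_2·c_3 = (-0.4216)·(-3) + (-0.5270)·3 + (-0.7379)·2 = -1.7920.
u_3 = c_3 − 3.4744·q_1 + 1.7920·q_2 = (-1.8984, -0.7302, 1.6063).
‖u_3‖ = 2.5918, so q_3 = (-0.7325, -0.2817, 0.6198).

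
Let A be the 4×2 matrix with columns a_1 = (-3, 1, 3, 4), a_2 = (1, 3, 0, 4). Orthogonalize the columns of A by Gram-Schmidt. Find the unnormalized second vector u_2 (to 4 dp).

u_2 = (2.3714, 2.5429, -1.3714, 2.1714)

a_1 = (-3, 1, 3, 4); ‖a_1‖ = 5.9161, so e_1 = (-0.5071, 0.1690, 0.5071, 0.6761).
e_1·a_2 = (-0.5071)·1 + 0.1690·3 + 0.5071·0 + 0.6761·4 = 2.7045.
u_2 = a_2 − 2.7045·e_1 = (2.3714, 2.5429, -1.3714, 2.1714).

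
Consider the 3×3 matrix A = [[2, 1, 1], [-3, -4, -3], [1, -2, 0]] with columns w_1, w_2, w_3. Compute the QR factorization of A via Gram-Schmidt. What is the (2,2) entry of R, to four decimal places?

w_1 = (2, -3, 1); ‖w_1‖ = 3.7417, so q_1 = (0.5345, -0.8018, 0.2673).
q_1·w_2 = 0.5345·1 + (-0.8018)·(-4) + 0.2673·(-2) = 3.2071.
u_2 = w_2 − 3.2071·q_1 = (-0.7143, -1.4286, -2.8571).
r_{22} = ‖u_2‖ = 3.2733.

r_{22} = 3.2733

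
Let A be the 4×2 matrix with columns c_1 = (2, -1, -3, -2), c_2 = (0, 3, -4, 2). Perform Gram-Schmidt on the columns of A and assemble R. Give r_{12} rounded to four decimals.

r_{12} = 1.1785

e_1 = c_1/‖c_1‖ = (2, -1, -3, -2)/4.2426 = (0.4714, -0.2357, -0.7071, -0.4714).
r_{12} = e_1·c_2 = 1.1785.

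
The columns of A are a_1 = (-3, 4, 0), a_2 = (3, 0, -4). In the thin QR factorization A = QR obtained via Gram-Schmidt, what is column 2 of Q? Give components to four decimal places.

e_2 = (0.4116, 0.3087, -0.8575)

e_1 = a_1/‖a_1‖ = (-3, 4, 0)/5.0000 = (-0.6000, 0.8000, 0.0000).
r_{12} = e_1·a_2 = -1.8000.
u_2 = a_2 + 1.8000·e_1 = (1.9200, 1.4400, -4.0000).
‖u_2‖ = 4.6648, so e_2 = (0.4116, 0.3087, -0.8575).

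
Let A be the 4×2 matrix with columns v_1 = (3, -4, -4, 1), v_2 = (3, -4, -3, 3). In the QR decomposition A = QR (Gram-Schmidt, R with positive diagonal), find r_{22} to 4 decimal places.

r_{22} = 2.2147

q_1 = v_1/‖v_1‖ = (3, -4, -4, 1)/6.4807 = (0.4629, -0.6172, -0.6172, 0.1543).
r_{12} = q_1·v_2 = 6.1721.
u_2 = v_2 − 6.1721·q_1 = (0.1429, -0.1905, 0.8095, 2.0476).
r_{22} = ‖u_2‖ = 2.2147.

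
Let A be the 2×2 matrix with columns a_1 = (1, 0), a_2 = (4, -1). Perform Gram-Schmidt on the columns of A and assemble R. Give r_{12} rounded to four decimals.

r_{12} = 4.0000

a_1 = (1, 0); ‖a_1‖ = 1.0000, so e_1 = (1.0000, 0.0000).
r_{12} = e_1·a_2 = 4.0000.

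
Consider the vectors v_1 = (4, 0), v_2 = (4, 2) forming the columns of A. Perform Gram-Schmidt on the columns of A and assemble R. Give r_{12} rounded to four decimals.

q_1 = v_1/‖v_1‖ = (4, 0)/4.0000 = (1.0000, 0.0000).
r_{12} = q_1·v_2 = 4.0000.

r_{12} = 4.0000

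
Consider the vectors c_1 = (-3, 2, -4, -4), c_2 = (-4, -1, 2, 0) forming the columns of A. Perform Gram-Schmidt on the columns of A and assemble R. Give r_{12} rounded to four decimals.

c_1 = (-3, 2, -4, -4); ‖c_1‖ = 6.7082, so q_1 = (-0.4472, 0.2981, -0.5963, -0.5963).
r_{12} = q_1·c_2 = 0.2981.

r_{12} = 0.2981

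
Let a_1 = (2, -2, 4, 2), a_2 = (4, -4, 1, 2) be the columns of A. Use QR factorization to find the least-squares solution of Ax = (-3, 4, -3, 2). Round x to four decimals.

a_1 = (2, -2, 4, 2); ‖a_1‖ = 5.2915, so e_1 = (0.3780, -0.3780, 0.7559, 0.3780).
e_1·a_2 = 0.3780·4 + (-0.3780)·(-4) + 0.7559·1 + 0.3780·2 = 4.5356.
u_2 = a_2 − 4.5356·e_1 = (2.2857, -2.2857, -2.4286, 0.2857).
‖u_2‖ = 4.0532, so e_2 = (0.5639, -0.5639, -0.5992, 0.0705).
Qᵀb = (-4.1576, -2.0090).
Back-substitute: x_2 = -2.0090/4.0532 = -0.4957.
x_1 = (-4.1576 − 4.5356·(-0.4957))/5.2915 = -0.3609.

x = (-0.3609, -0.4957)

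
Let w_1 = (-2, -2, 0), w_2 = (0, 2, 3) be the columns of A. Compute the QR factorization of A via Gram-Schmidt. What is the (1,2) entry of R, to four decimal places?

r_{12} = -1.4142

w_1 = (-2, -2, 0); ‖w_1‖ = 2.8284, so q_1 = (-0.7071, -0.7071, 0.0000).
r_{12} = q_1·w_2 = -1.4142.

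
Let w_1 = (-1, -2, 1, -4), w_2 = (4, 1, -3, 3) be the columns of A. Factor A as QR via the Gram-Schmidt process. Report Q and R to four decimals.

Q = [[-0.2132, 0.7875], [-0.4264, -0.2351], [0.2132, -0.5289], [-0.8528, -0.2116]], R = [[4.6904, -4.4772], [0.0000, 3.8671]]

e_1 = w_1/‖w_1‖ = (-1, -2, 1, -4)/4.6904 = (-0.2132, -0.4264, 0.2132, -0.8528).
r_{12} = e_1·w_2 = -4.4772.
u_2 = w_2 + 4.4772·e_1 = (3.0455, -0.9091, -2.0455, -0.8182).
‖u_2‖ = 3.8671, so e_2 = (0.7875, -0.2351, -0.5289, -0.2116).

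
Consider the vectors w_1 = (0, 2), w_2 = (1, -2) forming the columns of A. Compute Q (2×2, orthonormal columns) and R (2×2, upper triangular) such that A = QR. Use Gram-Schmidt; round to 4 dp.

w_1 = (0, 2); ‖w_1‖ = 2.0000, so e_1 = (0.0000, 1.0000).
e_1·w_2 = 0.0000·1 + 1.0000·(-2) = -2.0000.
u_2 = w_2 + 2.0000·e_1 = (1.0000, 0.0000).
‖u_2‖ = 1.0000, so e_2 = (1.0000, 0.0000).

Q = [[0.0000, 1.0000], [1.0000, 0.0000]], R = [[2.0000, -2.0000], [0.0000, 1.0000]]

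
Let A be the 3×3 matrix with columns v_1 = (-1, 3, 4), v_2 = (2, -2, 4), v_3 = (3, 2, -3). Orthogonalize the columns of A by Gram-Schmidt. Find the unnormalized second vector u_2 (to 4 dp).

u_2 = (2.3077, -2.9231, 2.7692)

v_1 = (-1, 3, 4); ‖v_1‖ = 5.0990, so e_1 = (-0.1961, 0.5883, 0.7845).
e_1·v_2 = (-0.1961)·2 + 0.5883·(-2) + 0.7845·4 = 1.5689.
u_2 = v_2 − 1.5689·e_1 = (2.3077, -2.9231, 2.7692).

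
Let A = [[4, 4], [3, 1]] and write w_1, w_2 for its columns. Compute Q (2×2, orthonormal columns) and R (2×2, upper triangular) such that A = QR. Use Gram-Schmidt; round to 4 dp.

w_1 = (4, 3); ‖w_1‖ = 5.0000, so q_1 = (0.8000, 0.6000).
q_1·w_2 = 0.8000·4 + 0.6000·1 = 3.8000.
u_2 = w_2 − 3.8000·q_1 = (0.9600, -1.2800).
‖u_2‖ = 1.6000, so q_2 = (0.6000, -0.8000).

Q = [[0.8000, 0.6000], [0.6000, -0.8000]], R = [[5.0000, 3.8000], [0.0000, 1.6000]]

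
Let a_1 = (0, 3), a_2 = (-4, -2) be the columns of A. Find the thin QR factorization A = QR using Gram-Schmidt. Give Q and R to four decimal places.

a_1 = (0, 3); ‖a_1‖ = 3.0000, so e_1 = (0.0000, 1.0000).
e_1·a_2 = 0.0000·(-4) + 1.0000·(-2) = -2.0000.
u_2 = a_2 + 2.0000·e_1 = (-4.0000, 0.0000).
‖u_2‖ = 4.0000, so e_2 = (-1.0000, 0.0000).

Q = [[0.0000, -1.0000], [1.0000, 0.0000]], R = [[3.0000, -2.0000], [0.0000, 4.0000]]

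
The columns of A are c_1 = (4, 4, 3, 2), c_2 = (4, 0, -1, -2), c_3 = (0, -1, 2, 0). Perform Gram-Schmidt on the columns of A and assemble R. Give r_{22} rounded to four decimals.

e_1 = c_1/‖c_1‖ = (4, 4, 3, 2)/6.7082 = (0.5963, 0.5963, 0.4472, 0.2981).
r_{12} = e_1·c_2 = 1.3416.
u_2 = c_2 − 1.3416·e_1 = (3.2000, -0.8000, -1.6000, -2.4000).
r_{22} = ‖u_2‖ = 4.3818.

r_{22} = 4.3818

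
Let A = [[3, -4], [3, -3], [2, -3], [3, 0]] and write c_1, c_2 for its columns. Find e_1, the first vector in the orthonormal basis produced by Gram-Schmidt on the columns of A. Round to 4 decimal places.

e_1 = (0.5388, 0.5388, 0.3592, 0.5388)

c_1 = (3, 3, 2, 3); ‖c_1‖ = 5.5678, so e_1 = (0.5388, 0.5388, 0.3592, 0.5388).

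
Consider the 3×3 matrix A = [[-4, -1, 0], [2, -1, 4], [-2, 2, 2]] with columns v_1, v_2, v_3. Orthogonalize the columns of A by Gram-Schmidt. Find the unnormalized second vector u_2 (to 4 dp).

e_1 = v_1/‖v_1‖ = (-4, 2, -2)/4.8990 = (-0.8165, 0.4082, -0.4082).
r_{12} = e_1·v_2 = -0.4082.
u_2 = v_2 + 0.4082·e_1 = (-1.3333, -0.8333, 1.8333).

u_2 = (-1.3333, -0.8333, 1.8333)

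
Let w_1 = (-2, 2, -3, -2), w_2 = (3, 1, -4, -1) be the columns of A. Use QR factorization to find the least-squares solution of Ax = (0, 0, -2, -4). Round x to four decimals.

x = (0.5525, 0.2398)

q_1 = w_1/‖w_1‖ = (-2, 2, -3, -2)/4.5826 = (-0.4364, 0.4364, -0.6547, -0.4364).
r_{12} = q_1·w_2 = 2.1822.
u_2 = w_2 − 2.1822·q_1 = (3.9524, 0.0476, -2.5714, -0.0476).
‖u_2‖ = 4.7157, so q_2 = (0.8381, 0.0101, -0.5453, -0.0101).
Qᵀb = (3.0551, 1.1310).
Back-substitute: x_2 = 1.1310/4.7157 = 0.2398.
x_1 = (3.0551 − 2.1822·0.2398)/4.5826 = 0.5525.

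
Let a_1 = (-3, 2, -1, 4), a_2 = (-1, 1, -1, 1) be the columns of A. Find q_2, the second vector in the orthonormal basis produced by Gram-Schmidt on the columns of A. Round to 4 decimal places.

q_2 = (0.0000, 0.4082, -0.8165, -0.4082)

q_1 = a_1/‖a_1‖ = (-3, 2, -1, 4)/5.4772 = (-0.5477, 0.3651, -0.1826, 0.7303).
r_{12} = q_1·a_2 = 1.8257.
u_2 = a_2 − 1.8257·q_1 = (0.0000, 0.3333, -0.6667, -0.3333).
‖u_2‖ = 0.8165, so q_2 = (0.0000, 0.4082, -0.8165, -0.4082).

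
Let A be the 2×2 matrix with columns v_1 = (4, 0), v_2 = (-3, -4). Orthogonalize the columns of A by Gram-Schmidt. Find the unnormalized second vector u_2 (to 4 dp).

u_2 = (0.0000, -4.0000)

q_1 = v_1/‖v_1‖ = (4, 0)/4.0000 = (1.0000, 0.0000).
r_{12} = q_1·v_2 = -3.0000.
u_2 = v_2 + 3.0000·q_1 = (0.0000, -4.0000).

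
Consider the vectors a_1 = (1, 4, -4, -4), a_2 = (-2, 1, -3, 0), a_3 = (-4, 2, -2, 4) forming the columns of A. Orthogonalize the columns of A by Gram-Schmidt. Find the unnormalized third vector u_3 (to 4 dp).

a_1 = (1, 4, -4, -4); ‖a_1‖ = 7.0000, so q_1 = (0.1429, 0.5714, -0.5714, -0.5714).
q_1·a_2 = 0.1429·(-2) + 0.5714·1 + (-0.5714)·(-3) + (-0.5714)·0 = 2.0000.
u_2 = a_2 − 2.0000·q_1 = (-2.2857, -0.1429, -1.8571, 1.1429).
‖u_2‖ = 3.1623, so q_2 = (-0.7228, -0.0452, -0.5873, 0.3614).
q_1·a_3 = 0.1429·(-4) + 0.5714·2 + (-0.5714)·(-2) + (-0.5714)·4 = -0.5714; q_2·a_3 = (-0.7228)·(-4) + (-0.0452)·2 + (-0.5873)·(-2) + 0.3614·4 = 5.4210.
u_3 = a_3 + 0.5714·q_1 − 5.4210·q_2 = (0.0000, 2.5714, 0.8571, 1.7143).

u_3 = (0.0000, 2.5714, 0.8571, 1.7143)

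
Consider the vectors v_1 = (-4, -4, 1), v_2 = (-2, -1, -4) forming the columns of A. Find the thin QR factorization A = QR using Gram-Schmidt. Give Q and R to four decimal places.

v_1 = (-4, -4, 1); ‖v_1‖ = 5.7446, so q_1 = (-0.6963, -0.6963, 0.1741).
q_1·v_2 = (-0.6963)·(-2) + (-0.6963)·(-1) + 0.1741·(-4) = 1.3926.
u_2 = v_2 − 1.3926·q_1 = (-1.0303, -0.0303, -4.2424).
‖u_2‖ = 4.3658, so q_2 = (-0.2360, -0.0069, -0.9717).

Q = [[-0.6963, -0.2360], [-0.6963, -0.0069], [0.1741, -0.9717]], R = [[5.7446, 1.3926], [0.0000, 4.3658]]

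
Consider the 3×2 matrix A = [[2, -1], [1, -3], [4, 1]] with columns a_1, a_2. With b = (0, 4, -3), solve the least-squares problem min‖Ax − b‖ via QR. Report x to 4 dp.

e_1 = a_1/‖a_1‖ = (2, 1, 4)/4.5826 = (0.4364, 0.2182, 0.8729).
r_{12} = e_1·a_2 = -0.2182.
u_2 = a_2 + 0.2182·e_1 = (-0.9048, -2.9524, 1.1905).
‖u_2‖ = 3.3094, so e_2 = (-0.2734, -0.8921, 0.3597).
Qᵀb = (-1.7457, -4.6476).
Back-substitute: x_2 = -4.6476/3.3094 = -1.4043.
x_1 = (-1.7457 + 0.2182·(-1.4043))/4.5826 = -0.4478.

x = (-0.4478, -1.4043)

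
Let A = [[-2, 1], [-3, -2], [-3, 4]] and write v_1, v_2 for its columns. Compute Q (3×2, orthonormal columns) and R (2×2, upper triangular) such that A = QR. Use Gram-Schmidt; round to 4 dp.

Q = [[-0.4264, 0.0641], [-0.6396, -0.7267], [-0.6396, 0.6840]], R = [[4.6904, -1.7056], [0.0000, 4.2533]]

v_1 = (-2, -3, -3); ‖v_1‖ = 4.6904, so e_1 = (-0.4264, -0.6396, -0.6396).
e_1·v_2 = (-0.4264)·1 + (-0.6396)·(-2) + (-0.6396)·4 = -1.7056.
u_2 = v_2 + 1.7056·e_1 = (0.2727, -3.0909, 2.9091).
‖u_2‖ = 4.2533, so e_2 = (0.0641, -0.7267, 0.6840).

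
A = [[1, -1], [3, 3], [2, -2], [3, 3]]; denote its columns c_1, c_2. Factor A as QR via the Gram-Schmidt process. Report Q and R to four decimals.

q_1 = c_1/‖c_1‖ = (1, 3, 2, 3)/4.7958 = (0.2085, 0.6255, 0.4170, 0.6255).
r_{12} = q_1·c_2 = 2.7107.
u_2 = c_2 − 2.7107·q_1 = (-1.5652, 1.3043, -3.1304, 1.3043).
‖u_2‖ = 3.9563, so q_2 = (-0.3956, 0.3297, -0.7913, 0.3297).

Q = [[0.2085, -0.3956], [0.6255, 0.3297], [0.4170, -0.7913], [0.6255, 0.3297]], R = [[4.7958, 2.7107], [0.0000, 3.9563]]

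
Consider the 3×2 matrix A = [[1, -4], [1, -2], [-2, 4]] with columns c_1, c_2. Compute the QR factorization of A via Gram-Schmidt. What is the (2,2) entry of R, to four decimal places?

r_{22} = 1.8257

c_1 = (1, 1, -2); ‖c_1‖ = 2.4495, so q_1 = (0.4082, 0.4082, -0.8165).
q_1·c_2 = 0.4082·(-4) + 0.4082·(-2) + (-0.8165)·4 = -5.7155.
u_2 = c_2 + 5.7155·q_1 = (-1.6667, 0.3333, -0.6667).
r_{22} = ‖u_2‖ = 1.8257.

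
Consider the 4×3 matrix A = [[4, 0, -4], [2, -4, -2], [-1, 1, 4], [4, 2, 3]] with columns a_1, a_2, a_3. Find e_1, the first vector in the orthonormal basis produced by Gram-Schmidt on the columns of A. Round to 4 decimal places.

e_1 = (0.6576, 0.3288, -0.1644, 0.6576)

a_1 = (4, 2, -1, 4); ‖a_1‖ = 6.0828, so e_1 = (0.6576, 0.3288, -0.1644, 0.6576).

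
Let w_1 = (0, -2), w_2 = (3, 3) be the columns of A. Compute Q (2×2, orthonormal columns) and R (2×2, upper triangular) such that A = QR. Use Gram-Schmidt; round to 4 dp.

e_1 = w_1/‖w_1‖ = (0, -2)/2.0000 = (0.0000, -1.0000).
r_{12} = e_1·w_2 = -3.0000.
u_2 = w_2 + 3.0000·e_1 = (3.0000, 0.0000).
‖u_2‖ = 3.0000, so e_2 = (1.0000, 0.0000).

Q = [[0.0000, 1.0000], [-1.0000, 0.0000]], R = [[2.0000, -3.0000], [0.0000, 3.0000]]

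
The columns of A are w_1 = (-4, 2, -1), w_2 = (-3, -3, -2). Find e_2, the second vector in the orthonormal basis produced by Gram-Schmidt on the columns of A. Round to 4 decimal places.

e_2 = (-0.3391, -0.8641, -0.3719)

w_1 = (-4, 2, -1); ‖w_1‖ = 4.5826, so e_1 = (-0.8729, 0.4364, -0.2182).
e_1·w_2 = (-0.8729)·(-3) + 0.4364·(-3) + (-0.2182)·(-2) = 1.7457.
u_2 = w_2 − 1.7457·e_1 = (-1.4762, -3.7619, -1.6190).
‖u_2‖ = 4.3534, so e_2 = (-0.3391, -0.8641, -0.3719).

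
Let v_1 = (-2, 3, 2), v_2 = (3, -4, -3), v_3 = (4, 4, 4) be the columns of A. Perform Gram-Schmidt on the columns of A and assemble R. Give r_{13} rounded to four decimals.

v_1 = (-2, 3, 2); ‖v_1‖ = 4.1231, so e_1 = (-0.4851, 0.7276, 0.4851).
r_{13} = e_1·v_3 = 2.9104.

r_{13} = 2.9104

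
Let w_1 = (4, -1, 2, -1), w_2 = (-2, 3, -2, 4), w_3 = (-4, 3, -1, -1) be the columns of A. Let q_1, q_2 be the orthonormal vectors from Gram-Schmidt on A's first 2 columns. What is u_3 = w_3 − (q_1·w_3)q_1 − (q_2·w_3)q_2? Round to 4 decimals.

u_3 = (-0.1644, 2.3836, 0.7808, -1.4795)

q_1 = w_1/‖w_1‖ = (4, -1, 2, -1)/4.6904 = (0.8528, -0.2132, 0.4264, -0.2132).
r_{12} = q_1·w_2 = -4.0508.
u_2 = w_2 + 4.0508·q_1 = (1.4545, 2.1364, -0.2727, 3.1364).
‖u_2‖ = 4.0732, so q_2 = (0.3571, 0.5245, -0.0670, 0.7700).
r_{13} = q_1·w_3 = -4.2640; r_{23} = q_2·w_3 = -0.5580.
u_3 = w_3 + 4.2640·q_1 + 0.5580·q_2 = (-0.1644, 2.3836, 0.7808, -1.4795).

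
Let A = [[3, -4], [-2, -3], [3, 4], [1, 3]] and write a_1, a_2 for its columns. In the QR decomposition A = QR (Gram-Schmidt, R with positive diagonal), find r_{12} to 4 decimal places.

r_{12} = 1.8766

a_1 = (3, -2, 3, 1); ‖a_1‖ = 4.7958, so q_1 = (0.6255, -0.4170, 0.6255, 0.2085).
r_{12} = q_1·a_2 = 1.8766.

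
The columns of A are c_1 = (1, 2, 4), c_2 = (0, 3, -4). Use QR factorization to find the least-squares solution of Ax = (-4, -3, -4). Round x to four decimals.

c_1 = (1, 2, 4); ‖c_1‖ = 4.5826, so e_1 = (0.2182, 0.4364, 0.8729).
e_1·c_2 = 0.2182·0 + 0.4364·3 + 0.8729·(-4) = -2.1822.
u_2 = c_2 + 2.1822·e_1 = (0.4762, 3.9524, -2.0952).
‖u_2‖ = 4.4987, so e_2 = (0.1059, 0.8786, -0.4657).
Qᵀb = (-5.6737, -1.1961).
Back-substitute: x_2 = -1.1961/4.4987 = -0.2659.
x_1 = (-5.6737 + 2.1822·(-0.2659))/4.5826 = -1.3647.

x = (-1.3647, -0.2659)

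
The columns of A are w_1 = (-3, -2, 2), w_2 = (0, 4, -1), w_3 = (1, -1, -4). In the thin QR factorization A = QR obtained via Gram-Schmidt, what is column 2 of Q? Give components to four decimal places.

q_1 = w_1/‖w_1‖ = (-3, -2, 2)/4.1231 = (-0.7276, -0.4851, 0.4851).
r_{12} = q_1·w_2 = -2.4254.
u_2 = w_2 + 2.4254·q_1 = (-1.7647, 2.8235, 0.1765).
‖u_2‖ = 3.3343, so q_2 = (-0.5293, 0.8468, 0.0529).

q_2 = (-0.5293, 0.8468, 0.0529)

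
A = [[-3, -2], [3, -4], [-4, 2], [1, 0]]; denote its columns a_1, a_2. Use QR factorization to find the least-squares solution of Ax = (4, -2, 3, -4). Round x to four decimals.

x = (-1.1366, -0.4130)

q_1 = a_1/‖a_1‖ = (-3, 3, -4, 1)/5.9161 = (-0.5071, 0.5071, -0.6761, 0.1690).
r_{12} = q_1·a_2 = -2.3664.
u_2 = a_2 + 2.3664·q_1 = (-3.2000, -2.8000, 0.4000, 0.4000).
‖u_2‖ = 4.2895, so q_2 = (-0.7460, -0.6528, 0.0933, 0.0933).
Qᵀb = (-5.7470, -1.7718).
Back-substitute: x_2 = -1.7718/4.2895 = -0.4130.
x_1 = (-5.7470 + 2.3664·(-0.4130))/5.9161 = -1.1366.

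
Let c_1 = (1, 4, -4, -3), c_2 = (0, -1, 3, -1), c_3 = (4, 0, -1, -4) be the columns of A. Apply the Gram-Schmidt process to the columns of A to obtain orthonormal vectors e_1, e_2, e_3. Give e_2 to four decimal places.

e_2 = (0.1172, 0.0901, 0.6671, -0.7302)

e_1 = c_1/‖c_1‖ = (1, 4, -4, -3)/6.4807 = (0.1543, 0.6172, -0.6172, -0.4629).
r_{12} = e_1·c_2 = -2.0059.
u_2 = c_2 + 2.0059·e_1 = (0.3095, 0.2381, 1.7619, -1.9286).
‖u_2‖ = 2.6412, so e_2 = (0.1172, 0.0901, 0.6671, -0.7302).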